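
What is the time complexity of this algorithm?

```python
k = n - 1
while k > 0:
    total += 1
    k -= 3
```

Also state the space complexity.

Time complexity: O(n).
Space complexity: O(1).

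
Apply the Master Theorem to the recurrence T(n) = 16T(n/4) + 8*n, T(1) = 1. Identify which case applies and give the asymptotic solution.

a=16, b=4, f(n)=8*n.
log_4(16) = 2 > 1.
Since f(n) = O(n^1) is polynomially smaller than n^2, Case 1 applies.
T(n) = Theta(n^2).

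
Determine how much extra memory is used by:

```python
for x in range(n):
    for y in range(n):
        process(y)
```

Space complexity: O(1).
Only a constant amount of auxiliary storage is used; nothing grows with n.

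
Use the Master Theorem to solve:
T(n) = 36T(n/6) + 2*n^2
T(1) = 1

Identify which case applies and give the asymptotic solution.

a=36, b=6, f(n)=2*n^2.
log_6(36) = 2, so n^(log_b(a)) = n^2.
f(n) = Theta(n^2), so Case 2 applies.
T(n) = Theta(n^2 log n).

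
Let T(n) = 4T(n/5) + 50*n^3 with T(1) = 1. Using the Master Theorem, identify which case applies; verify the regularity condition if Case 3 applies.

a=4, b=5, f(n)=50*n^3.
log_5(4) = 0.8614 < 3.
f(n) = Omega(n^(0.8614+epsilon)) for some epsilon > 0, so Case 3 is the candidate.
Regularity: a*f(n/b) = 4*50*(n/5)^3 = (4/125)*50*n^3 <= c*f(n) with c = 4/125 < 1. Satisfied.
Case 3: T(n) = Theta(n^3).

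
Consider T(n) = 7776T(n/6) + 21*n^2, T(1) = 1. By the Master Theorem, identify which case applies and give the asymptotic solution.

a=7776, b=6, f(n)=21*n^2.
log_6(7776) = 5 > 2.
Since f(n) = O(n^2) is polynomially smaller than n^5, Case 1 applies.
T(n) = Theta(n^5).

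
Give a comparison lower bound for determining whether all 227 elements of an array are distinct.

In the algebraic decision-tree model, the YES region for element distinctness on 227 elements has 227! connected components (one per ordering). Ben-Or's theorem then gives a lower bound of Omega(log(n!)) = Omega(n log n).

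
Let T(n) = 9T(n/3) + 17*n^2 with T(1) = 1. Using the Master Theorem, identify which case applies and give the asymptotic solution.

a=9, b=3, f(n)=17*n^2.
log_3(9) = 2, so n^(log_b(a)) = n^2.
f(n) = Theta(n^2), so Case 2 applies.
T(n) = Theta(n^2 log n).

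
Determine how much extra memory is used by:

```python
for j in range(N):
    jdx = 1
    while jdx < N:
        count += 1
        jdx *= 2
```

Space complexity: O(1).
Only a constant amount of auxiliary storage is used; nothing grows with n.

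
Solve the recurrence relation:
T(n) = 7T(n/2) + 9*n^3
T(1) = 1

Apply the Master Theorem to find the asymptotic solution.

a=7, b=2, f(n)=9*n^3. log_2(7) = 2.807 < 3. Case 3: T(n) = O(n^3).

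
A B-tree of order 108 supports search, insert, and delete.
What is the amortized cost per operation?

B-tree of order 108 has height O(log_108 n). Each operation traverses the tree height. Splits during insert and merges during delete are O(1) each and occur at most once per level. Total cost per operation: O(log_108 n).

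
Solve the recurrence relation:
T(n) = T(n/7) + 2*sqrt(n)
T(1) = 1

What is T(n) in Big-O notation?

Each level contributes sqrt(n/7^k). Geometric series with ratio 1/sqrt(7) < 1 sums to O(sqrt(n)).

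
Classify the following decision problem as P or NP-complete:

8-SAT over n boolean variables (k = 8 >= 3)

This problem is NP-complete: 3-SAT is NP-complete (Cook-Levin); k-SAT for k>=3 reduces from 3-SAT.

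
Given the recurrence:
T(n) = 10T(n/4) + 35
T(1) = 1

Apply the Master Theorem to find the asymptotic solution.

a=10, b=4, f(n)=35. log_4(10) = 1.661. Case 1 of Master Theorem: T(n) = O(n^1.661).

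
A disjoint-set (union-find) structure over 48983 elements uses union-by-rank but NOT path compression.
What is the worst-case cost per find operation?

Union-by-rank alone keeps every tree's height <= log_2(48983) ~= 15.6. Each find traverses from a node to its root, costing O(height) = O(log n). Without path compression this bound is tight.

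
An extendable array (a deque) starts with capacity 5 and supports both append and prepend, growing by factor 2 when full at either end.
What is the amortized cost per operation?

Growth at either end copies all elements; capacities form a geometric sequence with ratio 2, so total copy cost over n operations is O(n) (two geometric series). Amortized O(1).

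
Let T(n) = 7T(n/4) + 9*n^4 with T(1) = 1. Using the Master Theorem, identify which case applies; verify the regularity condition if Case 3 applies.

a=7, b=4, f(n)=9*n^4.
log_4(7) = 1.404 < 4.
f(n) = Omega(n^(1.404+epsilon)) for some epsilon > 0, so Case 3 is the candidate.
Regularity: a*f(n/b) = 7*9*(n/4)^4 = (7/256)*9*n^4 <= c*f(n) with c = 7/256 < 1. Satisfied.
Case 3: T(n) = Theta(n^4).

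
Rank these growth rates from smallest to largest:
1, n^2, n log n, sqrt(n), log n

Ordered by growth rate: 1 < log n < sqrt(n) < n log n < n^2.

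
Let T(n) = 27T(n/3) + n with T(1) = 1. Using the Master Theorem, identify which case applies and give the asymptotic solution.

a=27, b=3, f(n)=n.
log_3(27) = 3 > 1.
Since f(n) = O(n^1) is polynomially smaller than n^3, Case 1 applies.
T(n) = Theta(n^3).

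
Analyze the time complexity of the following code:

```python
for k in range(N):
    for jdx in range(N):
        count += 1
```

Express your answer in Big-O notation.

Time complexity: O(n^2).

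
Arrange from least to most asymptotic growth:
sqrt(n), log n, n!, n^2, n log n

Ordered by growth rate: log n < sqrt(n) < n log n < n^2 < n!.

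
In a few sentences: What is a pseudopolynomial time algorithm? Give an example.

A pseudopolynomial algorithm runs in time polynomial in the numeric value of the input, but exponential in the input length. The dynamic programming solution for Subset Sum runs in O(n*W) where W is the target sum. This is pseudopolynomial because W can be exponential in the number of bits to represent it.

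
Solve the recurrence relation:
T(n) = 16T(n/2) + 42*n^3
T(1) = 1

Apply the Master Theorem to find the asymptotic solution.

a=16, b=2, f(n)=42*n^3. log_2(16) = 4. Case 1 of Master Theorem: T(n) = O(n^4).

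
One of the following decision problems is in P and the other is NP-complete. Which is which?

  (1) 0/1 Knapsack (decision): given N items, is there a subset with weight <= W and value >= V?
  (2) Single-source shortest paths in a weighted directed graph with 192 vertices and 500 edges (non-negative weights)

(1) is NP-complete: reduces from Subset Sum.
(2) is P: Dijkstra's algorithm runs in O((V+E) log V).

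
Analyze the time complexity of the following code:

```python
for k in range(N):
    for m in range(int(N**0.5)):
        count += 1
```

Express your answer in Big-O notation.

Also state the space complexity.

Time complexity: O(n * sqrt(n)).
Space complexity: O(1).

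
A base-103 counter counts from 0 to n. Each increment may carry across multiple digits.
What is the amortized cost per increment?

Digit at position i changes every 103^i increments. Total digit changes over n increments: n * 103/(103-1) = O(n). Amortized: O(1).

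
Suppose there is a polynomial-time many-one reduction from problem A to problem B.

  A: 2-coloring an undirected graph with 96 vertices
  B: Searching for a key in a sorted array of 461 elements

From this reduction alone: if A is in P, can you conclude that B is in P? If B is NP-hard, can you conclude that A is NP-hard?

A poly-time reduction A <=_p B transfers tractability DOWN (B easy => A easy) and hardness UP (A hard => B hard), not the reverse.
From A in P, the reduction alone does NOT give B in P: any problem in P trivially reduces to SAT, yet SAT is not known to be in P.
From B NP-hard, the reduction alone does NOT give A NP-hard: again, easy problems reduce to hard ones.
(Here in fact A is P and B is P.)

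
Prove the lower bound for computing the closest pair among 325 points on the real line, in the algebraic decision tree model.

Reduction from element distinctness: given 325 reals, the closest-pair distance is 0 iff two are equal. Element distinctness has an Omega(n log n) lower bound in the algebraic decision tree model (Ben-Or). Therefore closest pair on a line also requires Omega(n log n). Sorting then a linear scan achieves this.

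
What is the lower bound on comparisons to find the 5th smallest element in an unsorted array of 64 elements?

Finding the 5th smallest of 64 elements requires Omega(n) comparisons. Every element must participate in at least one comparison; otherwise it could be the 5th smallest.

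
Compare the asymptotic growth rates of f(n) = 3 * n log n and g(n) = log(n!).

f(n) = 3 * n log n and g(n) = log(n!) are Theta of each other: Stirling: log(n!) = n log n - n + O(log n) = Theta(n log n); the constant 3 doesn't change the Theta class.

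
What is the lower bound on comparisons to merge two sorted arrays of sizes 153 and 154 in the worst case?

Adversary: with |153 - 154| <= 1 the inputs can be fully interleaved so that every adjacent pair in the merged output comes from different arrays. Then each of the 306 adjacent pairs must be directly compared, or the algorithm cannot determine their relative order. Standard merge meets this bound.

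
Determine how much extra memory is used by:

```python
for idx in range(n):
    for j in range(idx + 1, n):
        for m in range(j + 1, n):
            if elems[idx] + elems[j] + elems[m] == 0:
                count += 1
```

Space complexity: O(1).
Only a constant amount of auxiliary storage is used; nothing grows with n.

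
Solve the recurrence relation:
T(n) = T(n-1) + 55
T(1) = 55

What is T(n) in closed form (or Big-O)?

Unrolling: T(n) = T(n-1) + 55 = T(n-2) + 2*55 = ... = T(1) + (n-1)*55 = 55 + (n-1)*55 = 55n.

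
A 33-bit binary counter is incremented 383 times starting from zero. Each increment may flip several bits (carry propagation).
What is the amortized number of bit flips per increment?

Bit i flips on every 2^i-th increment, so over 383 increments bit i flips floor(383/2^i) times. Summing over i: total flips < 2 * 383. Amortized: < 2 = O(1) per increment.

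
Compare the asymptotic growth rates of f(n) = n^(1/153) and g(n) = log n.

f(n) = n^(1/153) grows faster: any positive power of n dominates log n.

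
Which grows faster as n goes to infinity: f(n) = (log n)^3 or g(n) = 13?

f(n) = (log n)^3 grows faster: any unbounded function dominates a constant.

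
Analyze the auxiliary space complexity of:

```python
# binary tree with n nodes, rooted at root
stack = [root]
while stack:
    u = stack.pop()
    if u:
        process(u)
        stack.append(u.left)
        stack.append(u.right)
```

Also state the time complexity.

Space complexity: O(n).
Auxiliary storage grows linearly with the input size n in the worst case.
Time complexity: O(n).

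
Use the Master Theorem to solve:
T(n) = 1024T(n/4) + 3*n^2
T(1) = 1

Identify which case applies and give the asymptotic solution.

a=1024, b=4, f(n)=3*n^2.
log_4(1024) = 5 > 2.
Since f(n) = O(n^2) is polynomially smaller than n^5, Case 1 applies.
T(n) = Theta(n^5).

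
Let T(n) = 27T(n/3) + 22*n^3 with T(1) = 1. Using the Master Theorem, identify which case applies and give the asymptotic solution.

a=27, b=3, f(n)=22*n^3.
log_3(27) = 3, so n^(log_b(a)) = n^3.
f(n) = Theta(n^3), so Case 2 applies.
T(n) = Theta(n^3 log n).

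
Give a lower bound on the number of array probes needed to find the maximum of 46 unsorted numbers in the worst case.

Adversary: any unprobed cell could hold a value larger than everything seen so far. If fewer than 46 cells are probed, the adversary places the max in an unprobed cell. So all 46 cells must be examined; together with 46-1 comparisons this is tight.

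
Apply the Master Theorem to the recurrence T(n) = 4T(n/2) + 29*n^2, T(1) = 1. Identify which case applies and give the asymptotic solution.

a=4, b=2, f(n)=29*n^2.
log_2(4) = 2, so n^(log_b(a)) = n^2.
f(n) = Theta(n^2), so Case 2 applies.
T(n) = Theta(n^2 log n).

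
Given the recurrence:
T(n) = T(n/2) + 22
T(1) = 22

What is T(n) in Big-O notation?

Each step divides n by 2 and adds 22. After log_2(n) steps, T(n) = O(log n).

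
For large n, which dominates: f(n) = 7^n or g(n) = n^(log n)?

f(n) = 7^n grows faster: take logs: log(n^(log n)) = (log n)^2, log(7^n) = n log 7; n dominates (log n)^2.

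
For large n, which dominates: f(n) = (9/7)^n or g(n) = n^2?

f(n) = (9/7)^n grows faster: (9/7)^n is exponential with base 9/7 > 1, dominating every polynomial.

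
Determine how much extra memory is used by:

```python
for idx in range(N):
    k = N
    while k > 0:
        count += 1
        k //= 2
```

Space complexity: O(1).
Only a constant amount of auxiliary storage is used; nothing grows with n.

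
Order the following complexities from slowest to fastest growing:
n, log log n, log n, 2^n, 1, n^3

Ordered by growth rate: 1 < log log n < log n < n < n^3 < 2^n.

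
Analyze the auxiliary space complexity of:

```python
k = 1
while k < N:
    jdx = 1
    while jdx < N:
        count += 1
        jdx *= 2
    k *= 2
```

Space complexity: O(1).
Only a constant amount of auxiliary storage is used; nothing grows with n.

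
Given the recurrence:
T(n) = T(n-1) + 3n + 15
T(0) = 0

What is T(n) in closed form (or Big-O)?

Dominant term in sum is 3*sum(i, i=1..n) = 3*n*(n+1)/2 = O(n^2).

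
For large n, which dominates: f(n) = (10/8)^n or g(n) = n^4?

f(n) = (10/8)^n grows faster: (10/8)^n is exponential with base 10/8 > 1, dominating every polynomial.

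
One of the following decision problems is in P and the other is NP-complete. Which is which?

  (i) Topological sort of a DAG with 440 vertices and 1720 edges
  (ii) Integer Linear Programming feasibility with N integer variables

(i) is P: DFS-based topological sort runs in O(V+E).
(ii) is NP-complete: ILP feasibility is NP-complete (LP relaxation is in P).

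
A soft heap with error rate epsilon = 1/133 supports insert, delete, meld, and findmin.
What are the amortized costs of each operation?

Soft heaps (Chazelle) allow up to an epsilon = 1/133 fraction of elements to have corrupted (raised) keys. Insert is O(log(1/epsilon)) = O(log 133) amortized -- the structure maintains heap-ordered binary trees of rank bounded by O(log(1/epsilon)). Meld concatenates root lists: O(1) amortized. Delete and findmin are O(1) amortized.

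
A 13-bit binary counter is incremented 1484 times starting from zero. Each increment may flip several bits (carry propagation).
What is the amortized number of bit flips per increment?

Bit i flips on every 2^i-th increment, so over 1484 increments bit i flips floor(1484/2^i) times. Summing over i: total flips < 2 * 1484. Amortized: < 2 = O(1) per increment.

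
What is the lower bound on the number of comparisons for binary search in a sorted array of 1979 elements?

With 1979 possible positions, we need at least ceil(log_2(1979)) = 11 comparisons. Each comparison splits the remaining candidates by at most half.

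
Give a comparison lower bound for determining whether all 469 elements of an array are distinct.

In the algebraic decision-tree model, the YES region for element distinctness on 469 elements has 469! connected components (one per ordering). Ben-Or's theorem then gives a lower bound of Omega(log(n!)) = Omega(n log n).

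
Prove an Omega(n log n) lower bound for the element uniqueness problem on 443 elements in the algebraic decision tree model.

In the algebraic decision tree model, element uniqueness on 443 elements is equivalent to determining which cell of an arrangement of C(443,2) = 97903 hyperplanes x_i = x_j contains the input point. Ben-Or's theorem shows this requires Omega(n log n).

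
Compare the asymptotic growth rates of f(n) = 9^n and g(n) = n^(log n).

f(n) = 9^n grows faster: take logs: log(n^(log n)) = (log n)^2, log(9^n) = n log 9; n dominates (log n)^2.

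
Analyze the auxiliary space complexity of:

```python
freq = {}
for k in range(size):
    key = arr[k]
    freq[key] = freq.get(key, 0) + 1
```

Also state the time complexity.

Space complexity: O(n).
Auxiliary storage grows linearly with the input size n in the worst case.
Time complexity: O(n).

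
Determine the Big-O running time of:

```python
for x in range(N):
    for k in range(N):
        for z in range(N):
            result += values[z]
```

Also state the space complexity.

Time complexity: O(n^3).
Space complexity: O(1).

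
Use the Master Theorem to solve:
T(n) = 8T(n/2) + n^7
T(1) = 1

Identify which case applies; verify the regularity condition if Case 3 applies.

a=8, b=2, f(n)=n^7.
log_2(8) = 3 < 7.
f(n) = Omega(n^(3+epsilon)) for some epsilon > 0, so Case 3 is the candidate.
Regularity: a*f(n/b) = 8*1*(n/2)^7 = (8/128)*1*n^7 <= c*f(n) with c = 8/128 < 1. Satisfied.
Case 3: T(n) = Theta(n^7).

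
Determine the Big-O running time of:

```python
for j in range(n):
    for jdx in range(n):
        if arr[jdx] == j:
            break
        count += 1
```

Time complexity: O(n^2).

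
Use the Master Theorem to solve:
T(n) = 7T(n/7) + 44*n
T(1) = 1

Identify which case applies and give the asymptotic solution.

a=7, b=7, f(n)=44*n.
log_7(7) = 1, so n^(log_b(a)) = n.
f(n) = Theta(n), so Case 2 applies.
T(n) = Theta(n log n).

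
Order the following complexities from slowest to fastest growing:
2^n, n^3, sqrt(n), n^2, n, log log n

Ordered by growth rate: log log n < sqrt(n) < n < n^2 < n^3 < 2^n.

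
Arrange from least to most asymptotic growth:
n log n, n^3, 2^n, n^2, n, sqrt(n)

Ordered by growth rate: sqrt(n) < n < n log n < n^2 < n^3 < 2^n.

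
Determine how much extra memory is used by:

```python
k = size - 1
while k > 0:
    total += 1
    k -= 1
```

Space complexity: O(1).
Only a constant amount of auxiliary storage is used; nothing grows with n.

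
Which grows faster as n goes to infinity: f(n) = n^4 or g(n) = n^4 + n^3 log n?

f(n) = n^4 and g(n) = n^4 + n^3 log n are Theta of each other: the lower-order n^3 log n term is o(n^4); both are Theta(n^4).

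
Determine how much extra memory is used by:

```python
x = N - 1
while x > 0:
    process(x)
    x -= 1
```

Space complexity: O(1).
Only a constant amount of auxiliary storage is used; nothing grows with n.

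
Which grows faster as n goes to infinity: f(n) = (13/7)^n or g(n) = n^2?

f(n) = (13/7)^n grows faster: (13/7)^n is exponential with base 13/7 > 1, dominating every polynomial.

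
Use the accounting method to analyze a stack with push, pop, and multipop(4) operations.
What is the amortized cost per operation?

Assign 2 credits per push (1 for the push, 1 saved for a future pop). Each pop or element popped by multipop(4) uses 1 saved credit. Total credits never go negative, so amortized cost is O(1).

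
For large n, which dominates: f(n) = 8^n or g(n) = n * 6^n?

f(n) = 8^n grows faster: 8^n / (n 6^n) = (8/6)^n / n -> infinity since 8/6 > 1.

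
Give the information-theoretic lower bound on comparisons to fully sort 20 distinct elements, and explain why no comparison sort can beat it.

A comparison sort is a binary decision tree whose leaves are the 20! = 2432902008176640000 possible output permutations. A binary tree with L leaves has height >= ceil(log_2(L)). So any comparison sort needs >= ceil(log_2(20!)) = 62 comparisons in the worst case.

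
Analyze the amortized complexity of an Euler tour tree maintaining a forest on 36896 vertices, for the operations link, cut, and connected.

An Euler tour tree stores each tree's Euler tour as a balanced BST keyed by tour position. On 36896 vertices: link concatenates two tours via O(1) splits/joins of size <= 2*36896 (O(log n)); cut splits the tour at the two occurrences of the edge (O(log n)); connected compares BST roots (O(log n) to find the root). All O(log n) amortized.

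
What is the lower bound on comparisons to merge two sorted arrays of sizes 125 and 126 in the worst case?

Adversary: with |125 - 126| <= 1 the inputs can be fully interleaved so that every adjacent pair in the merged output comes from different arrays. Then each of the 250 adjacent pairs must be directly compared, or the algorithm cannot determine their relative order. Standard merge meets this bound.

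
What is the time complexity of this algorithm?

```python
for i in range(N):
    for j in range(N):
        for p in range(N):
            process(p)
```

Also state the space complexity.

Time complexity: O(n^3).
Space complexity: O(1).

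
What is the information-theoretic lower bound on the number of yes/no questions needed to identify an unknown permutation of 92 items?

There are 92! = 12438414054641307255475324325873553077577991715875414356840239582938137710983519518443046123837041347353107486982656753664000000000000000000000 permutations. Each yes/no question gives at most 1 bit, so at least ceil(log_2(12438414054641307255475324325873553077577991715875414356840239582938137710983519518443046123837041347353107486982656753664000000000000000000000)) = 473 questions are needed.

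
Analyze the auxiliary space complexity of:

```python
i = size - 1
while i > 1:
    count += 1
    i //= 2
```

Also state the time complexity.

Space complexity: O(1).
Only a constant amount of auxiliary storage is used; nothing grows with n.
Time complexity: O(log n).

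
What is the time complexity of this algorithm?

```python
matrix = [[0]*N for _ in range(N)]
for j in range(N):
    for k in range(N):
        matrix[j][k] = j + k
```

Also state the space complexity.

Time complexity: O(n^2).
Space complexity: O(n^2).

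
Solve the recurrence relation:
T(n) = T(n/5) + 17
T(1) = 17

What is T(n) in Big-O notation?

Each step divides n by 5 and adds 17. After log_5(n) steps, T(n) = O(log n).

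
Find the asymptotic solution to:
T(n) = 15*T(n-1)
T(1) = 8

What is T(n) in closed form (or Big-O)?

Each step multiplies by 15. T(n) = T(1)*15^(n-1) = 8*15^(n-1).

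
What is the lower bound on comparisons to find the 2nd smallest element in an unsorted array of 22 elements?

Finding the 2nd smallest of 22 elements requires Omega(n) comparisons. Every element must participate in at least one comparison; otherwise it could be the 2nd smallest.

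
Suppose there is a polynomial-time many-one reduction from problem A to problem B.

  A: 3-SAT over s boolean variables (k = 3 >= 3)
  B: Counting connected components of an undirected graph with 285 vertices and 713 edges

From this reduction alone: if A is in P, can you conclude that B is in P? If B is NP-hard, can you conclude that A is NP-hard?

A poly-time reduction A <=_p B transfers tractability DOWN (B easy => A easy) and hardness UP (A hard => B hard), not the reverse.
From A in P, the reduction alone does NOT give B in P: any problem in P trivially reduces to SAT, yet SAT is not known to be in P.
From B NP-hard, the reduction alone does NOT give A NP-hard: again, easy problems reduce to hard ones.
(Here in fact A is NP-complete and B is in P, so no such reduction is known -- its existence would imply P = NP; the analysis concerns only what the assumed reduction would or would not let you conclude.)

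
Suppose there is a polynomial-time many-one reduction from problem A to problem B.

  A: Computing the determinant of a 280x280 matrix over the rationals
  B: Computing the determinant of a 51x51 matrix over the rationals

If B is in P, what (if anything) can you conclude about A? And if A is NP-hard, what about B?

A poly-time reduction A <=_p B means any A-instance can be transformed to a B-instance in poly time.
If B is in P: compose the reduction with B's poly-time algorithm to solve A in poly time, so A is in P.
If A is NP-hard: every NP problem reduces to A, which reduces to B; composing reductions, every NP problem reduces to B, so B is NP-hard.
(Here in fact A is P and B is P.)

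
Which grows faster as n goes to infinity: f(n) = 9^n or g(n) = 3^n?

f(n) = 9^n grows faster: (9/3)^n -> infinity since 9/3 > 1.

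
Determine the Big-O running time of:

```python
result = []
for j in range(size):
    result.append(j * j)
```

Time complexity: O(n).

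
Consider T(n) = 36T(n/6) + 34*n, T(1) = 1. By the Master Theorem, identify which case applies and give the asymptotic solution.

a=36, b=6, f(n)=34*n.
log_6(36) = 2 > 1.
Since f(n) = O(n^1) is polynomially smaller than n^2, Case 1 applies.
T(n) = Theta(n^2).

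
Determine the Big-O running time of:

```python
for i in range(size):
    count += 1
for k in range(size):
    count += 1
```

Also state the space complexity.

Time complexity: O(n).
Space complexity: O(1).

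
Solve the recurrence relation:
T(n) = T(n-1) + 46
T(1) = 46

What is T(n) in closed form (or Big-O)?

Unrolling: T(n) = T(n-1) + 46 = T(n-2) + 2*46 = ... = T(1) + (n-1)*46 = 46 + (n-1)*46 = 46n.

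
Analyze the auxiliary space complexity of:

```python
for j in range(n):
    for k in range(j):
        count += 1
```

Space complexity: O(1).
Only a constant amount of auxiliary storage is used; nothing grows with n.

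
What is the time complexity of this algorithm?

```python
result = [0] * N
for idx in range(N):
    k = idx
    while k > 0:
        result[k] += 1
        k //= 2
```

Time complexity: O(n log n).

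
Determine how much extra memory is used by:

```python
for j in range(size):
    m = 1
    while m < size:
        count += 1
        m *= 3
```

Space complexity: O(1).
Only a constant amount of auxiliary storage is used; nothing grows with n.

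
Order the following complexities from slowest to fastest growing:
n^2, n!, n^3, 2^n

Ordered by growth rate: n^2 < n^3 < 2^n < n!.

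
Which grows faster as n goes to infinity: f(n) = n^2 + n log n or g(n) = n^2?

f(n) = n^2 + n log n and g(n) = n^2 are Theta of each other: the lower-order n log n term is o(n^2); both are Theta(n^2).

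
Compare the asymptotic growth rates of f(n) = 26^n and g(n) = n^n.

g(n) = n^n grows faster: n^n / 26^n = (n/26)^n -> infinity once n > 26.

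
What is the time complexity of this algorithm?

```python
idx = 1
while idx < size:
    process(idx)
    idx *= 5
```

Time complexity: O(log n).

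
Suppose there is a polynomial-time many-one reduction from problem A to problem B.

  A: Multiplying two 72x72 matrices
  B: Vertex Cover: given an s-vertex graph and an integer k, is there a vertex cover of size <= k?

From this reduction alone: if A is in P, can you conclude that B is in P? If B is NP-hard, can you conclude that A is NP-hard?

A poly-time reduction A <=_p B transfers tractability DOWN (B easy => A easy) and hardness UP (A hard => B hard), not the reverse.
From A in P, the reduction alone does NOT give B in P: any problem in P trivially reduces to SAT, yet SAT is not known to be in P.
From B NP-hard, the reduction alone does NOT give A NP-hard: again, easy problems reduce to hard ones.
(Here in fact A is P and B is NP-complete.)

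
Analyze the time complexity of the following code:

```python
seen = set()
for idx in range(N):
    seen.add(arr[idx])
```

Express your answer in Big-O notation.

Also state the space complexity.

Time complexity: O(n).
Space complexity: O(n).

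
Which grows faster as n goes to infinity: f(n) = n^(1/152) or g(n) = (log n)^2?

f(n) = n^(1/152) grows faster: any positive power of n dominates any polylog.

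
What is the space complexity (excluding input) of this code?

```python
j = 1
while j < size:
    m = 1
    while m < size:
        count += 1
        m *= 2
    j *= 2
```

Space complexity: O(1).
Only a constant amount of auxiliary storage is used; nothing grows with n.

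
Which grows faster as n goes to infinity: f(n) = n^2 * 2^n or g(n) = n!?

g(n) = n! grows faster: by Stirling n! ~ (n/e)^n sqrt(2*pi*n); (n/e)^n eventually dominates n^2 * 2^n.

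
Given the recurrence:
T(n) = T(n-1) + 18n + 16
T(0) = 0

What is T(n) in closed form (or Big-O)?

Dominant term in sum is 18*sum(i, i=1..n) = 18*n*(n+1)/2 = O(n^2).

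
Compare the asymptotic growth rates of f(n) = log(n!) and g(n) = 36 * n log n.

f(n) = log(n!) and g(n) = 36 * n log n are Theta of each other: Stirling: log(n!) = n log n - n + O(log n) = Theta(n log n); the constant 36 doesn't change the Theta class.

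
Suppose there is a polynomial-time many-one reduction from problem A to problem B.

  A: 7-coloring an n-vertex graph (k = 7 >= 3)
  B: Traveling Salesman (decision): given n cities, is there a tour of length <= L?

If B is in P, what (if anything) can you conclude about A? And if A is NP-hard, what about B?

A poly-time reduction A <=_p B means any A-instance can be transformed to a B-instance in poly time.
If B is in P: compose the reduction with B's poly-time algorithm to solve A in poly time, so A is in P.
If A is NP-hard: every NP problem reduces to A, which reduces to B; composing reductions, every NP problem reduces to B, so B is NP-hard.
(Here in fact A is NP-complete and B is NP-complete.)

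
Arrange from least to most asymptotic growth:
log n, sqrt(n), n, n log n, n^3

Ordered by growth rate: log n < sqrt(n) < n < n log n < n^3.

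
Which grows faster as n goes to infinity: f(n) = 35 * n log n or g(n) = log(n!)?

f(n) = 35 * n log n and g(n) = log(n!) are Theta of each other: Stirling: log(n!) = n log n - n + O(log n) = Theta(n log n); the constant 35 doesn't change the Theta class.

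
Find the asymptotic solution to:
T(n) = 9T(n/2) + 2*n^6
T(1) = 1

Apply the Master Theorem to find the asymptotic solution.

a=9, b=2, f(n)=2*n^6. log_2(9) = 3.17 < 6. Case 3: T(n) = O(n^6).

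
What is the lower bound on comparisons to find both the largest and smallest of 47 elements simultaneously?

Pair elements first (floor(47/2) comparisons), then find max among winners and min among losers. Total: ceil(3*47/2) - 2 = 69 comparisons.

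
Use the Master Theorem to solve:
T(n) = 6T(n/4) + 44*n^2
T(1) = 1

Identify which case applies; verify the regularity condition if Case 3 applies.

a=6, b=4, f(n)=44*n^2.
log_4(6) = 1.292 < 2.
f(n) = Omega(n^(1.292+epsilon)) for some epsilon > 0, so Case 3 is the candidate.
Regularity: a*f(n/b) = 6*44*(n/4)^2 = (6/16)*44*n^2 <= c*f(n) with c = 6/16 < 1. Satisfied.
Case 3: T(n) = Theta(n^2).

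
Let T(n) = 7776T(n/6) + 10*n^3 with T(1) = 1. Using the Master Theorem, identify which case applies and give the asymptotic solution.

a=7776, b=6, f(n)=10*n^3.
log_6(7776) = 5 > 3.
Since f(n) = O(n^3) is polynomially smaller than n^5, Case 1 applies.
T(n) = Theta(n^5).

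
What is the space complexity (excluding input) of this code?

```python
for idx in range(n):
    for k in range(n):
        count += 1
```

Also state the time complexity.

Space complexity: O(1).
Only a constant amount of auxiliary storage is used; nothing grows with n.
Time complexity: O(n^2).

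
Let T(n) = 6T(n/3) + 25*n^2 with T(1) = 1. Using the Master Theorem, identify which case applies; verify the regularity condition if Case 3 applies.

a=6, b=3, f(n)=25*n^2.
log_3(6) = 1.631 < 2.
f(n) = Omega(n^(1.631+epsilon)) for some epsilon > 0, so Case 3 is the candidate.
Regularity: a*f(n/b) = 6*25*(n/3)^2 = (6/9)*25*n^2 <= c*f(n) with c = 6/9 < 1. Satisfied.
Case 3: T(n) = Theta(n^2).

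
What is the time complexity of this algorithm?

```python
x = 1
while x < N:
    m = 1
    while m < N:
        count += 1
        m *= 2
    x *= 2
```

Time complexity: O(log^2 n).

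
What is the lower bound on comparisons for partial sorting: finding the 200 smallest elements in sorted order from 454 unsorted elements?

Finding 200 smallest of 454 in sorted order: Omega(454) to identify the 200 smallest, plus Omega(200 log 200) to sort them. Total: Omega(n + k log k).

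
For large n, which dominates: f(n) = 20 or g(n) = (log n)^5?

g(n) = (log n)^5 grows faster: any unbounded function dominates a constant.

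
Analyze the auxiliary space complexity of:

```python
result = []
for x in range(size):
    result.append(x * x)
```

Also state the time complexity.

Space complexity: O(n).
Auxiliary storage grows linearly with the input size n in the worst case.
Time complexity: O(n).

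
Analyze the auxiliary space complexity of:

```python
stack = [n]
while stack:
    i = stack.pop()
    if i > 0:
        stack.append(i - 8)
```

Space complexity: O(1).
Only a constant amount of auxiliary storage is used; nothing grows with n.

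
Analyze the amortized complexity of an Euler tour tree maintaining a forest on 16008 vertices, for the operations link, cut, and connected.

An Euler tour tree stores each tree's Euler tour as a balanced BST keyed by tour position. On 16008 vertices: link concatenates two tours via O(1) splits/joins of size <= 2*16008 (O(log n)); cut splits the tour at the two occurrences of the edge (O(log n)); connected compares BST roots (O(log n) to find the root). All O(log n) amortized.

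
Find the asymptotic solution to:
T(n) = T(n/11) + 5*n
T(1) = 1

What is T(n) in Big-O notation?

Geometric series: 5*n*(1 + 1/11 + 1/11^2 + ...) = O(n). T(n) = O(n).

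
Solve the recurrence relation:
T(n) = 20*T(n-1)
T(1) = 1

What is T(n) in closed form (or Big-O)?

Each step multiplies by 20. T(n) = T(1)*20^(n-1) = 20^(n-1).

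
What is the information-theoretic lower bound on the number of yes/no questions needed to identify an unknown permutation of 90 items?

There are 90! = 1485715964481761497309522733620825737885569961284688766942216863704985393094065876545992131370884059645617234469978112000000000000000000000 permutations. Each yes/no question gives at most 1 bit, so at least ceil(log_2(1485715964481761497309522733620825737885569961284688766942216863704985393094065876545992131370884059645617234469978112000000000000000000000)) = 459 questions are needed.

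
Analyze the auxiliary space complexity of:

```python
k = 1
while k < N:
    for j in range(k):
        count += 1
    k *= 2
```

Space complexity: O(1).
Only a constant amount of auxiliary storage is used; nothing grows with n.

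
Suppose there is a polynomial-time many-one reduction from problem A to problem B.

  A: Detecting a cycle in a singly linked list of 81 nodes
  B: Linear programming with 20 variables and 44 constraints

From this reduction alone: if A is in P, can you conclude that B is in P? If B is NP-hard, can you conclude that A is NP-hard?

A poly-time reduction A <=_p B transfers tractability DOWN (B easy => A easy) and hardness UP (A hard => B hard), not the reverse.
From A in P, the reduction alone does NOT give B in P: any problem in P trivially reduces to SAT, yet SAT is not known to be in P.
From B NP-hard, the reduction alone does NOT give A NP-hard: again, easy problems reduce to hard ones.
(Here in fact A is P and B is P.)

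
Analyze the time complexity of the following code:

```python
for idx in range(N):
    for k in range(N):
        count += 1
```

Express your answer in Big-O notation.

Time complexity: O(n^2).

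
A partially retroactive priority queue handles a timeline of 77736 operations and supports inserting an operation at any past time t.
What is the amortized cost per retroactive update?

Partially retroactive priority queues (Demaine-Iacono-Langerman) allow updates at past times with queries only at the present. With a balanced BST over the m = 77736 timeline events tracking bridges, each retroactive insert or delete is O(log m) amortized.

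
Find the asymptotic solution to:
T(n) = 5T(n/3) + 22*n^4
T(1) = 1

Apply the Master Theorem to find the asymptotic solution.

a=5, b=3, f(n)=22*n^4. log_3(5) = 1.465 < 4. Case 3: T(n) = O(n^4).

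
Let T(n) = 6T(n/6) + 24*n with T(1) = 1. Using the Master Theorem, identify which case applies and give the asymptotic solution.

a=6, b=6, f(n)=24*n.
log_6(6) = 1, so n^(log_b(a)) = n.
f(n) = Theta(n), so Case 2 applies.
T(n) = Theta(n log n).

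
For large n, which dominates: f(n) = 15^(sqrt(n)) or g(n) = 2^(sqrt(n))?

f(n) = 15^(sqrt(n)) grows faster: ratio is (15/2)^(sqrt(n)) -> infinity since 15/2 > 1.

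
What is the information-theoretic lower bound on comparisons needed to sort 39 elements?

There are 39! = 20397882081197443358640281739902897356800000000 possible orderings. Each comparison gives 1 bit. We need at least ceil(log_2(20397882081197443358640281739902897356800000000)) = 154 comparisons.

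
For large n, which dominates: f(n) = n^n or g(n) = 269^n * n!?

g(n) = 269^n * n! grows faster: by Stirling n! ~ sqrt(2 pi n)(n/e)^n, so 269^n n! / n^n ~ (269/e)^n sqrt(2 pi n) -> infinity since 269/e > 1.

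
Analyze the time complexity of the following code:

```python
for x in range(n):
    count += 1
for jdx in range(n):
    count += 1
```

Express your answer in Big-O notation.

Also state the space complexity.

Time complexity: O(n).
Space complexity: O(1).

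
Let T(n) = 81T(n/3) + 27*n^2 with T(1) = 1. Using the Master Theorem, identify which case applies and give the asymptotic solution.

a=81, b=3, f(n)=27*n^2.
log_3(81) = 4 > 2.
Since f(n) = O(n^2) is polynomially smaller than n^4, Case 1 applies.
T(n) = Theta(n^4).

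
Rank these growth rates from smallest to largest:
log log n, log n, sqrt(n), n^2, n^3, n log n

Ordered by growth rate: log log n < log n < sqrt(n) < n log n < n^2 < n^3.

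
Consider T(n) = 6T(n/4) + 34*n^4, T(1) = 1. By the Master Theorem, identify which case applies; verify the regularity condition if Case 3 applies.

a=6, b=4, f(n)=34*n^4.
log_4(6) = 1.292 < 4.
f(n) = Omega(n^(1.292+epsilon)) for some epsilon > 0, so Case 3 is the candidate.
Regularity: a*f(n/b) = 6*34*(n/4)^4 = (6/256)*34*n^4 <= c*f(n) with c = 6/256 < 1. Satisfied.
Case 3: T(n) = Theta(n^4).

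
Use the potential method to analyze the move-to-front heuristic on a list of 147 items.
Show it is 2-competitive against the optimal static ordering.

Let Phi = number of inversions between the MTF list and the optimal static list (0 <= Phi <= C(147,2)). Accessing an element at MTF position k and optimal position j: the move-to-front destroys all k-1 inversions in front of it that are not in front in optimal (>= k-j of them) and creates at most j-1 new ones. Amortized cost <= k + (j-1) - (k-j) = 2j - 1 <= 2 * optimal cost.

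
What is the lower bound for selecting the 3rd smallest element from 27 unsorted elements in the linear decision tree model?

Selecting the 3rd smallest of 27 elements requires Omega(n) comparisons. Every element must be compared at least once. The BFPRT algorithm achieves O(n), making this tight.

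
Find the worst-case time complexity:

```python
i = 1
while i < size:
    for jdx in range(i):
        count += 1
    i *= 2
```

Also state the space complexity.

Time complexity: O(n).
Space complexity: O(1).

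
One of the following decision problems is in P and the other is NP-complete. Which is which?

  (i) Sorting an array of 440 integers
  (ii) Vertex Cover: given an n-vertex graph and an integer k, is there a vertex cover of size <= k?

(i) is P: merge sort runs in O(n log n).
(ii) is NP-complete: one of Karp's 21 NP-complete problems (with k part of the input; for any fixed constant k it is in P).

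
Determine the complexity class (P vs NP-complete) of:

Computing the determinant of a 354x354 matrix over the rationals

This problem is in P: Gaussian elimination runs in O(n^3).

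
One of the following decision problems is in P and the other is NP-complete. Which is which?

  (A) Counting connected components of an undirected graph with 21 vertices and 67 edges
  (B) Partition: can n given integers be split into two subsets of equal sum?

(A) is P: BFS/DFS visits each vertex and edge once: O(V+E).
(B) is NP-complete: Subset Sum reduces to it (one of Karp's 21 NP-complete problems).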